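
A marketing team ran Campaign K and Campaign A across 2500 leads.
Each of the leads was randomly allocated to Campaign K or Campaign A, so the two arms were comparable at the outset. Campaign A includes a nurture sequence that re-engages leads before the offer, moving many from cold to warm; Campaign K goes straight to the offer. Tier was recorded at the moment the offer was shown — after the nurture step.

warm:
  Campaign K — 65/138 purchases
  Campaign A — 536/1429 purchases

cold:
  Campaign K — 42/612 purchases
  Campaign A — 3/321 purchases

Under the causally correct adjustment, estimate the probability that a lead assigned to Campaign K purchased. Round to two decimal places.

0.14

Stratifying would compare campaigns among leads the campaigns themselves sorted into engagement tier groups — a form of selection on an intermediate. The unconditioned pooled rates give the total causal effect.
So P(outcome | do(Campaign K)) is just the pooled rate for Campaign K: 107/750 = 0.143.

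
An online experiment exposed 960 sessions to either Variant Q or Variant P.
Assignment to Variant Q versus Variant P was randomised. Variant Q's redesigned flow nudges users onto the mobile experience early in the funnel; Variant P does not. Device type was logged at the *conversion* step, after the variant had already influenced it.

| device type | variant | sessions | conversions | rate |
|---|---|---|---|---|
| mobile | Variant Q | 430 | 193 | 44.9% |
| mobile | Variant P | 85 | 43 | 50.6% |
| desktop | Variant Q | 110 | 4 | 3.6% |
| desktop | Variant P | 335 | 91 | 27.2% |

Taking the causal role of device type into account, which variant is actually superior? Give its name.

Variant Q

Variant P is higher inside every device type stratum but Variant Q is higher in aggregate. Whether to stratify depends on how device type relates to the variant.
Device type is recorded after the variant and is itself shifted by it — it sits on the causal path from variant to outcome. Conditioning on a mediator would strip out part of the effect we want; the pooled comparison gives the total causal effect.
Pooled: Variant Q 36.5% vs Variant P 31.9%; Variant Q is higher overall.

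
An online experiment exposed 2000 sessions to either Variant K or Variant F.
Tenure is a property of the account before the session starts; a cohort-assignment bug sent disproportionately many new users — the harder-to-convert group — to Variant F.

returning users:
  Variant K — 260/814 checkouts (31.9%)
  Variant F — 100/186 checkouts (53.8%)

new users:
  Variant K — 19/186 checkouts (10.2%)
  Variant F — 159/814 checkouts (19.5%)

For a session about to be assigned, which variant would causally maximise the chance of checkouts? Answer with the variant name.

The imbalance in user tenure arose from how sessions were allocated, not from anything the variant did; and user tenure independently affects the outcome. The pooled gap is confounded — condition on user tenure.
Within each level — returning users: 31.9% vs 53.8%; new users: 10.2% vs 19.5% — Variant F is higher every time.

Variant F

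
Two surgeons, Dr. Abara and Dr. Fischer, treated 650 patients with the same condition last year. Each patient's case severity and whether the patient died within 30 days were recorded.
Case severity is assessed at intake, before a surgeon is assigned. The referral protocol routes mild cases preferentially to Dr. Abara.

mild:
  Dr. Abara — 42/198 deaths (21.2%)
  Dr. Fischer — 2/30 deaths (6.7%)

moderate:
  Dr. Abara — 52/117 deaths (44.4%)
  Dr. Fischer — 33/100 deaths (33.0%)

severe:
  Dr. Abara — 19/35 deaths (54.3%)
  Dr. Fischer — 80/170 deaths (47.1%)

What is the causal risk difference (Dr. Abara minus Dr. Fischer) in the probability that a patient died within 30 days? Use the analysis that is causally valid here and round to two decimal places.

Dr. Fischer is lower inside every case severity stratum but Dr. Abara is lower in aggregate. Whether to stratify depends on how case severity relates to the surgeon.
The imbalance in case severity arose from how patients were allocated, not from anything the surgeon did; and case severity independently affects the outcome. The pooled gap is confounded — condition on case severity.
Adjusting over the population distribution of case severity: 0.351·(0.212−0.067) + 0.334·(0.444−0.330) + 0.315·(0.543−0.471) = +0.112.

+0.11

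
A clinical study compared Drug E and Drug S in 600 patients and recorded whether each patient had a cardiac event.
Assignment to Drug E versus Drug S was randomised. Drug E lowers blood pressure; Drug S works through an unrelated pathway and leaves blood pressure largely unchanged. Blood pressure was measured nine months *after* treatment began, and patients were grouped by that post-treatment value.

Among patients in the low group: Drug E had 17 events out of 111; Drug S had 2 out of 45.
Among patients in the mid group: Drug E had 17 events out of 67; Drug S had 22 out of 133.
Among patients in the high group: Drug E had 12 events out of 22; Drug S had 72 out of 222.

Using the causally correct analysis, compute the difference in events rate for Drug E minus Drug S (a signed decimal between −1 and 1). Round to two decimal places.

The stratified and pooled comparisons disagree (Drug S wins within each blood pressure; Drug E wins overall), so the answer turns on the causal role of blood pressure.
Blood pressure is recorded after the drug and is itself shifted by it — it sits on the causal path from drug to outcome. Conditioning on a mediator would strip out part of the effect we want; the pooled comparison gives the total causal effect.
The causal difference is the pooled difference: 0.230 − 0.240 = -0.010.

-0.01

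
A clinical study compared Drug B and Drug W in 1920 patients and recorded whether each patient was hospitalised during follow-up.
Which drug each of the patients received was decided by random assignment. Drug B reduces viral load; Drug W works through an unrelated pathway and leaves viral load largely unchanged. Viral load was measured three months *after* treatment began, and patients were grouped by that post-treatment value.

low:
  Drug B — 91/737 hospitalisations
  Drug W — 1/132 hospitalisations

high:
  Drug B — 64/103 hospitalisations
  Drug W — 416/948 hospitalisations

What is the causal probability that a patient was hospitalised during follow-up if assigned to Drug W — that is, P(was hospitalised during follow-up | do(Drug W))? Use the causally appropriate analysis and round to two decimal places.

Stratifying would compare drugs among patients the drugs themselves sorted into viral load groups — a form of selection on an intermediate. The unconditioned pooled rates give the total causal effect.
So P(outcome | do(Drug W)) is just the pooled rate for Drug W: 417/1080 = 0.386.

0.39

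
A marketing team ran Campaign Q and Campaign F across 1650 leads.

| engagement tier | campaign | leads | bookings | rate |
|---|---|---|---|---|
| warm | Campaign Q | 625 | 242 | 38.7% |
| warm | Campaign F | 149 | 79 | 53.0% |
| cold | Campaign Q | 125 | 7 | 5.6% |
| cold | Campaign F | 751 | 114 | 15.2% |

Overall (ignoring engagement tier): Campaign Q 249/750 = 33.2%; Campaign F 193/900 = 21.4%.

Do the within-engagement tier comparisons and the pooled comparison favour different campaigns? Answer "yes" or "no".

Within each engagement tier level (warm 38.7% vs 53.0%; cold 5.6% vs 15.2%), Campaign F has the higher rate every time. Pooled: 33.2% vs 21.4% — Campaign Q has the higher rate overall. The two comparisons disagree.

yes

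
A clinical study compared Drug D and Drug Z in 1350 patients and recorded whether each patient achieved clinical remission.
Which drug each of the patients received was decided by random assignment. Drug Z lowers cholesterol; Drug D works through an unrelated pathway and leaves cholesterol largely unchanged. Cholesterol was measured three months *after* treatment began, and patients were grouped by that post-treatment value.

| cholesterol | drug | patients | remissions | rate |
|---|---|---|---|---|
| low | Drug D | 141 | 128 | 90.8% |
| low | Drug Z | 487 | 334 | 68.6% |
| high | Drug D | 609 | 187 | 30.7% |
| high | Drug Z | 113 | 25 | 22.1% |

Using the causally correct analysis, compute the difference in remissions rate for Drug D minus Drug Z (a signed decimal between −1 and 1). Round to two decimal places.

Drug D is higher inside every cholesterol stratum but Drug Z is higher in aggregate. Whether to stratify depends on how cholesterol relates to the drug.
Cholesterol is downstream of the drug. One should not condition on a consequence of treatment, so the overall rates are the right comparison.
The causal difference is the pooled difference: 0.420 − 0.598 = -0.178.

-0.18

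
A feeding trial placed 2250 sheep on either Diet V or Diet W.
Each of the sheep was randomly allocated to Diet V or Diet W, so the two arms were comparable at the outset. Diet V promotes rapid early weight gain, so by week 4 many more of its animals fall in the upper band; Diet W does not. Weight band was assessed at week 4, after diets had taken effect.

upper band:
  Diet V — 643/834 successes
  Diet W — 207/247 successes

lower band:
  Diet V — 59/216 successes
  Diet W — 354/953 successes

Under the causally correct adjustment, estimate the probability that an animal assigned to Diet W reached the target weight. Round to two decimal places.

Within every week-4 weight band level Diet W has the higher rate, yet pooled Diet V does — Simpson's reversal.
Week-4 weight band here is a post-treatment variable shaped by the diet; conditioning on it would introduce bias rather than remove it. The overall comparison is the causal one.
So P(outcome | do(Diet W)) is just the pooled rate for Diet W: 561/1200 = 0.468.

0.47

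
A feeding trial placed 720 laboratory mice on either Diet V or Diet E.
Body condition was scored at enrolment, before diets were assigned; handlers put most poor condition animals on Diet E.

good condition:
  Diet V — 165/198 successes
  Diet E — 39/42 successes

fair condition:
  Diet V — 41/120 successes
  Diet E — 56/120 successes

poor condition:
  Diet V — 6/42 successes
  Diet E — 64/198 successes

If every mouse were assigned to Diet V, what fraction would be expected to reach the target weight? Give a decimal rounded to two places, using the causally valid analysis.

0.44

Nothing the diet does changes starting body condition; the imbalance is an allocation artefact. With starting body condition also predicting the outcome, the pooled figure is confounded, and the within-stratum comparison is the causal one.
Standardising Diet V to the population starting body condition mix: 0.333·165/198 + 0.333·41/120 + 0.333·6/42 = 0.439.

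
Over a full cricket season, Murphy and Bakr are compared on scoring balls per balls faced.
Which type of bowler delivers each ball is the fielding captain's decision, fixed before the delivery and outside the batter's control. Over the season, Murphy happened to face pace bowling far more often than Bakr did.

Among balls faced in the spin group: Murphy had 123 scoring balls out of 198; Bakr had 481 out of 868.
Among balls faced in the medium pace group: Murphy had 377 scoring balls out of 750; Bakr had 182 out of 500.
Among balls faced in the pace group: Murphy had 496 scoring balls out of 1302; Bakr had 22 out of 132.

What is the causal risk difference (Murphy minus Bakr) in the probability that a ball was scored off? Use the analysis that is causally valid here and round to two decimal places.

+0.15

The stratified and pooled comparisons disagree (Murphy wins within each bowling type; Bakr wins overall), so the answer turns on the causal role of bowling type.
Nothing the player does changes bowling type; the imbalance is an allocation artefact. With bowling type also predicting the outcome, the pooled figure is confounded, and the within-stratum comparison is the causal one.
Adjusting over the population distribution of bowling type: 0.284·(0.621−0.554) + 0.333·(0.503−0.364) + 0.382·(0.381−0.167) = +0.147.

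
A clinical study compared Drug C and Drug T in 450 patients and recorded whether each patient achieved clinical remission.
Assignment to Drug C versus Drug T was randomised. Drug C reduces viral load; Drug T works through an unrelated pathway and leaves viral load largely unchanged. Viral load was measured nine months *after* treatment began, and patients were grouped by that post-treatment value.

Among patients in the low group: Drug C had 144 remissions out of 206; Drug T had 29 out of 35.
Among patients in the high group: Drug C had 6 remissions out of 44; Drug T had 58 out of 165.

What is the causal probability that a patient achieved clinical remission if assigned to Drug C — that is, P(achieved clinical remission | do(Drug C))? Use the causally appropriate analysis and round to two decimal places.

Viral load here is a post-treatment variable shaped by the drug; conditioning on it would introduce bias rather than remove it. The overall comparison is the causal one.
So P(outcome | do(Drug C)) is just the pooled rate for Drug C: 150/250 = 0.600.

0.60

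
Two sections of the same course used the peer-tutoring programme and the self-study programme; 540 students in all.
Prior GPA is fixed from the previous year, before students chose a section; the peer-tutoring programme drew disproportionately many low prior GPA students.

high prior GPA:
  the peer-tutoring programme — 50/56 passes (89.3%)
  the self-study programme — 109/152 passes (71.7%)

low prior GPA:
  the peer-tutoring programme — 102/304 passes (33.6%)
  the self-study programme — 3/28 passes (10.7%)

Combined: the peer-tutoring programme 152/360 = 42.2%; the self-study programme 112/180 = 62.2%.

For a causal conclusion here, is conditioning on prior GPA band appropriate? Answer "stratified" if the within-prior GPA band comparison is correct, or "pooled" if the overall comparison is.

stratified

The prior GPA band-specific comparison favours the peer-tutoring programme throughout, but the pooled figures favour the self-study programme. The question is whether to condition on prior GPA band.
Nothing the teaching method does changes prior GPA band; the imbalance is an allocation artefact. With prior GPA band also predicting the outcome, the pooled figure is confounded, and the within-stratum comparison is the causal one.
Within each level — high prior GPA: 89.3% vs 71.7%; low prior GPA: 33.6% vs 10.7% — the peer-tutoring programme is higher every time.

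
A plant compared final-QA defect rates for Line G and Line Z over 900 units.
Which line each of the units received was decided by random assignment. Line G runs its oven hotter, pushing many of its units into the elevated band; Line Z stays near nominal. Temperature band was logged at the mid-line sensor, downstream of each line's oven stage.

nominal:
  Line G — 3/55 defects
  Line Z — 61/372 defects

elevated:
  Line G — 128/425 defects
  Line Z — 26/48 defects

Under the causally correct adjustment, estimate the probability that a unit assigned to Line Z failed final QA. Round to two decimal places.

Because the line influences in-process temperature band, in-process temperature band is a post-treatment mediator, not a confounder. Stratifying on it would bias the estimate; the causal effect is the crude pooled difference.
So P(outcome | do(Line Z)) is just the pooled rate for Line Z: 87/420 = 0.207.

0.21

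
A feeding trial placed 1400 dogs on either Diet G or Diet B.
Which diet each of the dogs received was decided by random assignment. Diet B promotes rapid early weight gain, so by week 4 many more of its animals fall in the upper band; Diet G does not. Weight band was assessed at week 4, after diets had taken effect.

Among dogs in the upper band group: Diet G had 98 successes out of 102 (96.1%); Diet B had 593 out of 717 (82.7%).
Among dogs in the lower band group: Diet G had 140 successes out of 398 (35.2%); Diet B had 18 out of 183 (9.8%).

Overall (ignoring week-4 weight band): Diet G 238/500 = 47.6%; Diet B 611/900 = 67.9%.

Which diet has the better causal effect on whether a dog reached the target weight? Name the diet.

The stratified and pooled comparisons disagree (Diet G wins within each week-4 weight band; Diet B wins overall), so the answer turns on the causal role of week-4 weight band.
Because the diet influences week-4 weight band, week-4 weight band is a post-treatment mediator, not a confounder. Stratifying on it would bias the estimate; the causal effect is the crude pooled difference.
Pooled: Diet G 47.6% vs Diet B 67.9%; Diet B is higher overall.

Diet B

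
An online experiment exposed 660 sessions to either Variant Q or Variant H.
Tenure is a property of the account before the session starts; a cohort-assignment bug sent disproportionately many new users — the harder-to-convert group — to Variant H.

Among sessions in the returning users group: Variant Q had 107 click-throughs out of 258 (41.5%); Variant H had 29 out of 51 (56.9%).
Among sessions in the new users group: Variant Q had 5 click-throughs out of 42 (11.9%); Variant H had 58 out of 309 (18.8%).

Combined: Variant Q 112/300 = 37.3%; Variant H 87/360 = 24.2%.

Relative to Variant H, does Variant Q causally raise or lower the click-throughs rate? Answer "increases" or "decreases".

Variant H is higher inside every user tenure stratum but Variant Q is higher in aggregate. Whether to stratify depends on how user tenure relates to the variant.
User tenure differs across variants for reasons unrelated to any effect of the variant itself, and it separately predicts the outcome — a classic confounder. We must compare within user tenure levels.
Within each level — returning users: 41.5% vs 56.9%; new users: 11.9% vs 18.8% — Variant H is higher every time.

decreases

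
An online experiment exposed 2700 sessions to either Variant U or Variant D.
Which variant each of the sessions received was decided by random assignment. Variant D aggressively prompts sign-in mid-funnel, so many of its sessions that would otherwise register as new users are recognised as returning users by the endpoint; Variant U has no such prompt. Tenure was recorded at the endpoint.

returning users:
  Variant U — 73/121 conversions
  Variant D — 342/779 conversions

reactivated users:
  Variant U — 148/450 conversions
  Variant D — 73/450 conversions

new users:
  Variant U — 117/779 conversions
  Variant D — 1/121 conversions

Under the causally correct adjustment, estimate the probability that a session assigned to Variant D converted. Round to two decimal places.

Within every user tenure level Variant U has the higher rate, yet pooled Variant D does — Simpson's reversal.
Stratifying would compare variants among sessions the variants themselves sorted into user tenure groups — a form of selection on an intermediate. The unconditioned pooled rates give the total causal effect.
So P(outcome | do(Variant D)) is just the pooled rate for Variant D: 416/1350 = 0.308.

0.31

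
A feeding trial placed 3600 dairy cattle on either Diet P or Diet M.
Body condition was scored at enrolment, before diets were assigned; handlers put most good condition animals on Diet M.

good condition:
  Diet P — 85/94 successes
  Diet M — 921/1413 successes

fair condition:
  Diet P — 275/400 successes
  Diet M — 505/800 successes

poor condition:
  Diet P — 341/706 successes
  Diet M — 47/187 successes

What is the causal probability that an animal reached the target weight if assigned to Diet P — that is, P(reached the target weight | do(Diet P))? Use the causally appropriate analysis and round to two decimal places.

0.73

Diet P is higher inside every starting body condition stratum but Diet M is higher in aggregate. Whether to stratify depends on how starting body condition relates to the diet.
The imbalance in starting body condition arose from how dairy cattle were allocated, not from anything the diet did; and starting body condition independently affects the outcome. The pooled gap is confounded — condition on starting body condition.
Standardising Diet P to the population starting body condition mix: 0.419·85/94 + 0.333·275/400 + 0.248·341/706 = 0.728.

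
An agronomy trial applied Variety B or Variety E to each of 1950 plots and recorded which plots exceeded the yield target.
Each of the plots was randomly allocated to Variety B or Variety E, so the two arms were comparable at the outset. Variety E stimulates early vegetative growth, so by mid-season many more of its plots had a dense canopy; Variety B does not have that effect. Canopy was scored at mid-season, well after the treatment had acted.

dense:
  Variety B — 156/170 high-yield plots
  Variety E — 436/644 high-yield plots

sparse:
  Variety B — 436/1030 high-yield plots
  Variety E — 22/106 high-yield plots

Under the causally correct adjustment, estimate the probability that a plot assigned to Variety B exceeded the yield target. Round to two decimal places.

Mid-season canopy here is a post-treatment variable shaped by the variety; conditioning on it would introduce bias rather than remove it. The overall comparison is the causal one.
So P(outcome | do(Variety B)) is just the pooled rate for Variety B: 592/1200 = 0.493.

0.49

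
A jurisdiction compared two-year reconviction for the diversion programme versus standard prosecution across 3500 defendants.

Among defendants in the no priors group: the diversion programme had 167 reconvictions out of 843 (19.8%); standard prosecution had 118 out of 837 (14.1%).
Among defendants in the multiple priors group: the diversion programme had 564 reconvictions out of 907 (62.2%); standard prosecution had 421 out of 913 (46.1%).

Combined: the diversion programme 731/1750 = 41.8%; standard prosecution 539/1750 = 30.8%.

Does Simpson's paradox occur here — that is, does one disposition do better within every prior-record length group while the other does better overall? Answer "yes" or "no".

Within each prior-record length level (no priors 19.8% vs 14.1%; multiple priors 62.2% vs 46.1%), standard prosecution has the lower rate every time. Pooled: 41.8% vs 30.8% — standard prosecution has the lower rate overall. They agree.

no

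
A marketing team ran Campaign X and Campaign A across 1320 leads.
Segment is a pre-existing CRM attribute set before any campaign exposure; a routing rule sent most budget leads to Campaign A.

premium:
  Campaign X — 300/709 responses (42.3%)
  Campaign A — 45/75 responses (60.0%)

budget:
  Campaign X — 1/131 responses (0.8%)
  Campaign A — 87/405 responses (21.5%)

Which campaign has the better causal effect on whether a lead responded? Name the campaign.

The stratified and pooled comparisons disagree (Campaign A wins within each customer segment; Campaign X wins overall), so the answer turns on the causal role of customer segment.
Customer segment is set before the campaign has any effect — it is not caused by the campaign — and it independently drives the outcome. That makes it a confounder, so the causal comparison is within customer segment levels.
Within each level — premium: 42.3% vs 60.0%; budget: 0.8% vs 21.5% — Campaign A is higher every time.

Campaign A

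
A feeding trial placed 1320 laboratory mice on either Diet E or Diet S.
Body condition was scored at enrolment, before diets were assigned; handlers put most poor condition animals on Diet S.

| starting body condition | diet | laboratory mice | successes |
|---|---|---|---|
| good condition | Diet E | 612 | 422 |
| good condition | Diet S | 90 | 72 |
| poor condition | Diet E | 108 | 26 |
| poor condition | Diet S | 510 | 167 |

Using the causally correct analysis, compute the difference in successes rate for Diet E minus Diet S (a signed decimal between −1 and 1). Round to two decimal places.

-0.10

Starting body condition satisfies the back-door criterion: it is not a descendant of the diet, and it blocks the spurious path from diet to outcome. Adjusting for it (i.e., using the within-starting body condition rates) gives the causal effect.
Adjusting over the population distribution of starting body condition: 0.532·(0.690−0.800) + 0.468·(0.241−0.327) = -0.099.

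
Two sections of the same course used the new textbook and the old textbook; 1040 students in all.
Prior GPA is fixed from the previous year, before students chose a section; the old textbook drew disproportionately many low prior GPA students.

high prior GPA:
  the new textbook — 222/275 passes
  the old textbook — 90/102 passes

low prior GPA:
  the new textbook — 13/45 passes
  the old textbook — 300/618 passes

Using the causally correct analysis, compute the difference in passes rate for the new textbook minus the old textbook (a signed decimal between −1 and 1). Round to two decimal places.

Prior GPA band differs across teaching methods for reasons unrelated to any effect of the teaching method itself, and it separately predicts the outcome — a classic confounder. We must compare within prior GPA band levels.
Adjusting over the population distribution of prior GPA band: 0.362·(0.807−0.882) + 0.637·(0.289−0.485) = -0.153.

-0.15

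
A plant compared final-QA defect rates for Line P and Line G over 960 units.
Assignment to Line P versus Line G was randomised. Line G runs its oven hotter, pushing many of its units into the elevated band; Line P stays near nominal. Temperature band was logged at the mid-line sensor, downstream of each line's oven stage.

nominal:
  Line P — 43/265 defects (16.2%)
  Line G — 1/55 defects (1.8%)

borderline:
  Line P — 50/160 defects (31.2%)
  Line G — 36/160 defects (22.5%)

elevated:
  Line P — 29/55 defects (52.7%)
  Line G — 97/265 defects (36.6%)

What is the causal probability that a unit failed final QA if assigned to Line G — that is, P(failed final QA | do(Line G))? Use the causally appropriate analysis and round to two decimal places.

0.28

The in-process temperature band-specific comparison favours Line G throughout, but the pooled figures favour Line P. The question is whether to condition on in-process temperature band.
In-process temperature band is downstream of the line. One should not condition on a consequence of treatment, so the overall rates are the right comparison.
So P(outcome | do(Line G)) is just the pooled rate for Line G: 134/480 = 0.279.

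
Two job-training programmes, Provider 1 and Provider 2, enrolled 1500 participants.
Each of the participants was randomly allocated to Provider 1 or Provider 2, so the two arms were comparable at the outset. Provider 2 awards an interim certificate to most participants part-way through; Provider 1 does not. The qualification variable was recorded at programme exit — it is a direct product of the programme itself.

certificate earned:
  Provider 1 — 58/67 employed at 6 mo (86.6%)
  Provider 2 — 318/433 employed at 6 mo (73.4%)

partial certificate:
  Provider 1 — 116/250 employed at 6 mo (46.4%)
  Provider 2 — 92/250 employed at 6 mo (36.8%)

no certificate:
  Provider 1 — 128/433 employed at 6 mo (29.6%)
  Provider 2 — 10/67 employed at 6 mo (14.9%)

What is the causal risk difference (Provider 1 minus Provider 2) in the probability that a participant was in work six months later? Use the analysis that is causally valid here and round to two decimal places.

-0.16

Qualification attained during the programme lies on the pathway programme → qualification attained during the programme → outcome, so adjusting for it blocks the indirect effect. For the total causal effect of programme, use the unadjusted pooled rates.
The causal difference is the pooled difference: 0.403 − 0.560 = -0.157.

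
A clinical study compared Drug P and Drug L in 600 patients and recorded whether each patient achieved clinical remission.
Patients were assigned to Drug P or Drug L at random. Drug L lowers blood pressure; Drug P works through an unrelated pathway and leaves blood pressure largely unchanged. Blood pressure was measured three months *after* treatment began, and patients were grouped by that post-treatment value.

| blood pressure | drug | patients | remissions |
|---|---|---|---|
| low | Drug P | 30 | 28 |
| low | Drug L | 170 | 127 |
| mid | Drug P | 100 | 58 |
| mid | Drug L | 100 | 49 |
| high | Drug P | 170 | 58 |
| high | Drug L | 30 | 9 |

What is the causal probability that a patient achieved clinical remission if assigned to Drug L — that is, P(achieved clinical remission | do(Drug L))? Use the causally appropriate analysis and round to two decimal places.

0.62

The blood pressure-specific comparison favours Drug P throughout, but the pooled figures favour Drug L. The question is whether to condition on blood pressure.
Because the drug influences blood pressure, blood pressure is a post-treatment mediator, not a confounder. Stratifying on it would bias the estimate; the causal effect is the crude pooled difference.
So P(outcome | do(Drug L)) is just the pooled rate for Drug L: 185/300 = 0.617.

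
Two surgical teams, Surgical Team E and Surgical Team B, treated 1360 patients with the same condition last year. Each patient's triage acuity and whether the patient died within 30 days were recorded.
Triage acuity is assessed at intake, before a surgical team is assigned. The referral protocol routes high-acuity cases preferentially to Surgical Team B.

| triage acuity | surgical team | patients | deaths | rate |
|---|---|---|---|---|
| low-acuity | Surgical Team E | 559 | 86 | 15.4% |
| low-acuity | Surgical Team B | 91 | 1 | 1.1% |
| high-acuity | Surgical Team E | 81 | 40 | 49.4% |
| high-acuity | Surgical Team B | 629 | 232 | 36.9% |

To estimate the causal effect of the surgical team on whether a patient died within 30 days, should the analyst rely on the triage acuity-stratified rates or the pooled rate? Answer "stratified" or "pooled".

Triage acuity differs across surgical teams for reasons unrelated to any effect of the surgical team itself, and it separately predicts the outcome — a classic confounder. We must compare within triage acuity levels.
Within each level — low-acuity: 15.4% vs 1.1%; high-acuity: 49.4% vs 36.9% — Surgical Team B is lower every time.

stratified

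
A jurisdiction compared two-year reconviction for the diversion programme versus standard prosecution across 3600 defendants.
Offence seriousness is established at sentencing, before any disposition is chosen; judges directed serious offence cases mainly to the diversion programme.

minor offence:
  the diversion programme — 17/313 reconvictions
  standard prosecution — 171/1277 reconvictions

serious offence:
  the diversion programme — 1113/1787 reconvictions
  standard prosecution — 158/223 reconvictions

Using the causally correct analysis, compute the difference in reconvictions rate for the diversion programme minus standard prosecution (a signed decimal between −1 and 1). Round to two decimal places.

-0.08

the diversion programme is lower inside every offence seriousness stratum but standard prosecution is lower in aggregate. Whether to stratify depends on how offence seriousness relates to the disposition.
Nothing the disposition does changes offence seriousness; the imbalance is an allocation artefact. With offence seriousness also predicting the outcome, the pooled figure is confounded, and the within-stratum comparison is the causal one.
Adjusting over the population distribution of offence seriousness: 0.442·(0.054−0.134) + 0.558·(0.623−0.709) = -0.083.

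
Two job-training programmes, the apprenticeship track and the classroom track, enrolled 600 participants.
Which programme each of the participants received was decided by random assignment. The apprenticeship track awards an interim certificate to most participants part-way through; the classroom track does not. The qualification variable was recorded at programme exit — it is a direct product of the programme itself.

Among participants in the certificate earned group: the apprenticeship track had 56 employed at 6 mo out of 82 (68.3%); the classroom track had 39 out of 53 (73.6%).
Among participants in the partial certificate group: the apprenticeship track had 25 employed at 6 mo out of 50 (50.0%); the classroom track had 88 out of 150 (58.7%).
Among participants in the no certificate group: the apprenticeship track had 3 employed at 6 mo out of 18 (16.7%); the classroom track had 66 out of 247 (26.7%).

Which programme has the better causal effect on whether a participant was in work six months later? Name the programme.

the classroom track is higher inside every qualification attained during the programme stratum but the apprenticeship track is higher in aggregate. Whether to stratify depends on how qualification attained during the programme relates to the programme.
Qualification attained during the programme lies on the pathway programme → qualification attained during the programme → outcome, so adjusting for it blocks the indirect effect. For the total causal effect of programme, use the unadjusted pooled rates.
Pooled: the apprenticeship track 56.0% vs the classroom track 42.9%; the apprenticeship track is higher overall.

the apprenticeship track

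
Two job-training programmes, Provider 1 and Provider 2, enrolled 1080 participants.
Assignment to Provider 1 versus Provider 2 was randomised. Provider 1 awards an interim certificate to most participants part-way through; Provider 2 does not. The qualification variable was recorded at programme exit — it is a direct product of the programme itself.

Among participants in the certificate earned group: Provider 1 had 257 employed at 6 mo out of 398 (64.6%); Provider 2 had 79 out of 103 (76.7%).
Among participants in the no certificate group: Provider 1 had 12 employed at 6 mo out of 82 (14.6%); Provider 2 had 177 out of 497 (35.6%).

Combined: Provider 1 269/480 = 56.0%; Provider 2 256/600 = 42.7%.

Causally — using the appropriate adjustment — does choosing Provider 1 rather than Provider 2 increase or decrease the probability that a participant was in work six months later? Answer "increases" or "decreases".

increases

The distribution of qualification attained during the programme is itself part of what the programme does — it is an intermediate outcome. Holding it fixed would remove that part of the effect; the total effect is the pooled difference.
Pooled: Provider 1 56.0% vs Provider 2 42.7%; Provider 1 is higher overall.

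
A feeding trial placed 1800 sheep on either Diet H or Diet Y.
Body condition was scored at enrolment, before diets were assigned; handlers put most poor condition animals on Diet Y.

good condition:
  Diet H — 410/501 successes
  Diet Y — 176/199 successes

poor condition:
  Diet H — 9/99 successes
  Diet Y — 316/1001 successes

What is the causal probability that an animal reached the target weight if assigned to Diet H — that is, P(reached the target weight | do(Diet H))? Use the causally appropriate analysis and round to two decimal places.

0.37

Since starting body condition is a pre-existing factor (not a product of the diet) and it affects the outcome on its own, it is a confounder. The stratified rates, not the pooled rate, identify the causal effect.
Standardising Diet H to the population starting body condition mix: 0.389·410/501 + 0.611·9/99 = 0.374.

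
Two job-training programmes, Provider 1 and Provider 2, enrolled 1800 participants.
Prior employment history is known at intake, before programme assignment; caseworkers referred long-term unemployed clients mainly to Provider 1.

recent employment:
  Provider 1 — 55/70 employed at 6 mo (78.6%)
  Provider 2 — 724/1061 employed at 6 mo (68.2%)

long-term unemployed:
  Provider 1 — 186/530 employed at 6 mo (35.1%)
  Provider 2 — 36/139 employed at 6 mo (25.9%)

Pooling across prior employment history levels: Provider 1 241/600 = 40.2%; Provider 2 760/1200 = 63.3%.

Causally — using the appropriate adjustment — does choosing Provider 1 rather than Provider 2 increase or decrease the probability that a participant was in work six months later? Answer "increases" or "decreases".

Prior employment history satisfies the back-door criterion: it is not a descendant of the programme, and it blocks the spurious path from programme to outcome. Adjusting for it (i.e., using the within-prior employment history rates) gives the causal effect.
Within each level — recent employment: 78.6% vs 68.2%; long-term unemployed: 35.1% vs 25.9% — Provider 1 is higher every time.

increases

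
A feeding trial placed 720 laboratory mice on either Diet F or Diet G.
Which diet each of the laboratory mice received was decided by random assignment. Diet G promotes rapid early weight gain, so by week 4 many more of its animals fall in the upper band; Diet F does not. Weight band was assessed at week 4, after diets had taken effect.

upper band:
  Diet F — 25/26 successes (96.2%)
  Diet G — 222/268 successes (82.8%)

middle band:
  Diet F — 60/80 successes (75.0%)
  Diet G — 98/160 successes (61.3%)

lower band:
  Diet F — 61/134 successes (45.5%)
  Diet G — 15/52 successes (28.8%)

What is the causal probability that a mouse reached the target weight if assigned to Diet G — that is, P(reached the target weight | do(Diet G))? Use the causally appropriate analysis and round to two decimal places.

0.70

Week-4 weight band lies on the pathway diet → week-4 weight band → outcome, so adjusting for it blocks the indirect effect. For the total causal effect of diet, use the unadjusted pooled rates.
So P(outcome | do(Diet G)) is just the pooled rate for Diet G: 335/480 = 0.698.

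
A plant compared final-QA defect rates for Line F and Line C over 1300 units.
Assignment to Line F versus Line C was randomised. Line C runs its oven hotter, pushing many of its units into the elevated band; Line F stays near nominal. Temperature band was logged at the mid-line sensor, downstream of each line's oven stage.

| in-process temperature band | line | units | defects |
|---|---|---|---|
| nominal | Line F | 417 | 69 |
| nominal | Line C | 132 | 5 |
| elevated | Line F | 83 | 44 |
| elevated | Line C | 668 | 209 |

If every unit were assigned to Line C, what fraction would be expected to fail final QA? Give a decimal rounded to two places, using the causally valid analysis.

Stratifying would compare lines among units the lines themselves sorted into in-process temperature band groups — a form of selection on an intermediate. The unconditioned pooled rates give the total causal effect.
So P(outcome | do(Line C)) is just the pooled rate for Line C: 214/800 = 0.268.

0.27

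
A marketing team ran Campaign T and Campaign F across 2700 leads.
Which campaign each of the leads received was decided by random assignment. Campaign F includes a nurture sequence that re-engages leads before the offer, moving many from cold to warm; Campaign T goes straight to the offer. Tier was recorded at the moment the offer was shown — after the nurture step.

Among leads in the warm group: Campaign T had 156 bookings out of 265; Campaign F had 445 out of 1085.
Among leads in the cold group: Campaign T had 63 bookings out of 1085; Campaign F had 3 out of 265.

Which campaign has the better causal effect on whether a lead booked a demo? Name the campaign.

Because the campaign influences engagement tier, engagement tier is a post-treatment mediator, not a confounder. Stratifying on it would bias the estimate; the causal effect is the crude pooled difference.
Pooled: Campaign T 16.2% vs Campaign F 33.2%; Campaign F is higher overall.

Campaign F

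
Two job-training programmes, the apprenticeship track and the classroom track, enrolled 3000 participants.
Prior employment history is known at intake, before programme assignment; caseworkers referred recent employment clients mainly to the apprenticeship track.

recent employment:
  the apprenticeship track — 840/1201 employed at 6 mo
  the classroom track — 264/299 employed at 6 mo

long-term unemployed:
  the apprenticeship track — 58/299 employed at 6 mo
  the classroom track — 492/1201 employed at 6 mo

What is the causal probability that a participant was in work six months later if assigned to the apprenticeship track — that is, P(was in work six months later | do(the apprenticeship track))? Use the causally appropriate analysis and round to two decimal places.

Nothing the programme does changes prior employment history; the imbalance is an allocation artefact. With prior employment history also predicting the outcome, the pooled figure is confounded, and the within-stratum comparison is the causal one.
Standardising the apprenticeship track to the population prior employment history mix: 0.500·840/1201 + 0.500·58/299 = 0.447.

0.45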